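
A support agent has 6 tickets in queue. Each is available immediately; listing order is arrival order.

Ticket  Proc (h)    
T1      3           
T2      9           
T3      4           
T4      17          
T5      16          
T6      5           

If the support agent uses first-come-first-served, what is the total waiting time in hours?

113

FIFO (arrival order): T1 T2 T3 T4 T5 T6.
T1: waits 0, runs 0→3
T2: waits 3, runs 3→12
T3: waits 12, runs 12→16
T4: waits 16, runs 16→33
T5: waits 33, runs 33→49
T6: waits 49, runs 49→54
Sum = 0+3+12+16+33+49 = 113.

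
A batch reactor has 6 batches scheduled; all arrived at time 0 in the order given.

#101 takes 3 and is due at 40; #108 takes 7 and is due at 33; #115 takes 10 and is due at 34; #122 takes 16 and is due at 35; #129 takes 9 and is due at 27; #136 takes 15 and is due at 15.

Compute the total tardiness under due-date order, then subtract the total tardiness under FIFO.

-15

EDD (increasing due date): #136 #129 #108 #115 #122 #101.
#136: 0→15, due 15, tardiness 0
#129: 15→24, due 27, tardiness 0
#108: 24→31, due 33, tardiness 0
#115: 31→41, due 34, tardiness 7
#122: 41→57, due 35, tardiness 22
#101: 57→60, due 40, tardiness 20
Sum = 0+0+0+7+22+20 = 49.
FIFO (arrival order): #101 #108 #115 #122 #129 #136.
#101: 0→3, due 40, tardiness 0
#108: 3→10, due 33, tardiness 0
#115: 10→20, due 34, tardiness 0
#122: 20→36, due 35, tardiness 1
#129: 36→45, due 27, tardiness 18
#136: 45→60, due 15, tardiness 45
Sum = 0+0+0+1+18+45 = 64.
Difference = 49 − 64 = -15.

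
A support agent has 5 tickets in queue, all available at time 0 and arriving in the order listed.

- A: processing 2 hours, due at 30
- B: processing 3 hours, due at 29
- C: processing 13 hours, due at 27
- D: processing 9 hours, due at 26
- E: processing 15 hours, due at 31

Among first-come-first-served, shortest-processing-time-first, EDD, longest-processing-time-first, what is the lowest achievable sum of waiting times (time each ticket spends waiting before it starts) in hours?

48

FIFO (arrival order): A B C D E.
A: waits 0, runs 0→2
B: waits 2, runs 2→5
C: waits 5, runs 5→18
D: waits 18, runs 18→27
E: waits 27, runs 27→42
Sum = 0+2+5+18+27 = 52.
SPT (increasing processing time): A B D C E.
A: waits 0, runs 0→2
B: waits 2, runs 2→5
D: waits 5, runs 5→14
C: waits 14, runs 14→27
E: waits 27, runs 27→42
Sum = 0+2+5+14+27 = 48.
EDD (increasing due date): D C B A E.
D: waits 0, runs 0→9
C: waits 9, runs 9→22
B: waits 22, runs 22→25
A: waits 25, runs 25→27
E: waits 27, runs 27→42
Sum = 0+9+22+25+27 = 83.
LPT (decreasing processing time): E C D B A.
E: waits 0, runs 0→15
C: waits 15, runs 15→28
D: waits 28, runs 28→37
B: waits 37, runs 37→40
A: waits 40, runs 40→42
Sum = 0+15+28+37+40 = 120.
FIFO 52, SPT 48, EDD 83, LPT 120 → minimum 48.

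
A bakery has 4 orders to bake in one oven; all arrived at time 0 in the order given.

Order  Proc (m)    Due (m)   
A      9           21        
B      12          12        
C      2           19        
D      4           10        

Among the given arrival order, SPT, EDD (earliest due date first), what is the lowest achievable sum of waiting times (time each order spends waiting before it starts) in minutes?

FIFO (arrival order): A B C D.
A: waits 0, runs 0→9
B: waits 9, runs 9→21
C: waits 21, runs 21→23
D: waits 23, runs 23→27
Sum = 0+9+21+23 = 53.
SPT (increasing processing time): C D A B.
C: waits 0, runs 0→2
D: waits 2, runs 2→6
A: waits 6, runs 6→15
B: waits 15, runs 15→27
Sum = 0+2+6+15 = 23.
EDD (increasing due date): D B C A.
D: waits 0, runs 0→4
B: waits 4, runs 4→16
C: waits 16, runs 16→18
A: waits 18, runs 18→27
Sum = 0+4+16+18 = 38.
FIFO 53, SPT 23, EDD 38 → minimum 23.

23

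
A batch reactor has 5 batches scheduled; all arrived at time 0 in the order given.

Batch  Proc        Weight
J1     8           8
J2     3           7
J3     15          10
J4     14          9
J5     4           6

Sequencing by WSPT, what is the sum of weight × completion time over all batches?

879

WSPT (decreasing weight/processing-time ratio): J2 J5 J1 J3 J4.
J2: finishes 3, weight 7, w·C = 21
J5: finishes 7, weight 6, w·C = 42
J1: finishes 15, weight 8, w·C = 120
J3: finishes 30, weight 10, w·C = 300
J4: finishes 44, weight 9, w·C = 396
Sum = 21+42+120+300+396 = 879.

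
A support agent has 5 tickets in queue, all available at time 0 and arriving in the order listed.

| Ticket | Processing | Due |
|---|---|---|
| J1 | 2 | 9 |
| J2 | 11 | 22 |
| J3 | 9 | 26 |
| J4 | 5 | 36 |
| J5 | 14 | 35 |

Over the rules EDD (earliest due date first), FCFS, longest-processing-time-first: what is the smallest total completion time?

EDD (increasing due date): J1 J2 J3 J5 J4.
J1: 0→2
J2: 2→13
J3: 13→22
J5: 22→36
J4: 36→41
Sum = 2+13+22+36+41 = 114.
FIFO (arrival order): J1 J2 J3 J4 J5.
J1: 0→2
J2: 2→13
J3: 13→22
J4: 22→27
J5: 27→41
Sum = 2+13+22+27+41 = 105.
LPT (decreasing processing time): J5 J2 J3 J4 J1.
J5: 0→14
J2: 14→25
J3: 25→34
J4: 34→39
J1: 39→41
Sum = 14+25+34+39+41 = 153.
EDD 114, FIFO 105, LPT 153 → minimum 105.

105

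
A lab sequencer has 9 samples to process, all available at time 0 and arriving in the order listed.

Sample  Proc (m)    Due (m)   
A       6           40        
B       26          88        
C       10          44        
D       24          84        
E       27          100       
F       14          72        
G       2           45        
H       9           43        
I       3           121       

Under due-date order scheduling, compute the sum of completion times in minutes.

509

EDD (increasing due date): A H C G F D B E I.
A: 0→6
H: 6→15
C: 15→25
G: 25→27
F: 27→41
D: 41→65
B: 65→91
E: 91→118
I: 118→121
Sum = 6+15+25+27+41+65+91+118+121 = 509.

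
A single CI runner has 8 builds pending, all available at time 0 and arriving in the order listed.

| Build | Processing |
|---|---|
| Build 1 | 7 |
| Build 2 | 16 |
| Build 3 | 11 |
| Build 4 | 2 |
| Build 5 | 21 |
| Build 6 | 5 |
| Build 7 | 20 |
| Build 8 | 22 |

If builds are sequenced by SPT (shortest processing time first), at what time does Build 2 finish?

41

SPT (increasing processing time): Build 4 Build 6 Build 1 Build 3 Build 2 Build 7 Build 5 Build 8.
Build 4: 0→2
Build 6: 2→7
Build 1: 7→14
Build 3: 14→25
Build 2: 25→41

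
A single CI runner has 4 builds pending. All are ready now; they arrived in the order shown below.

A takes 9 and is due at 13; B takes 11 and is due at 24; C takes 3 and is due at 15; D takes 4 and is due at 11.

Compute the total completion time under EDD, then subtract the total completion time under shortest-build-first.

7

EDD (increasing due date): D A C B.
D: 0→4
A: 4→13
C: 13→16
B: 16→27
Sum = 4+13+16+27 = 60.
SPT (increasing processing time): C D A B.
C: 0→3
D: 3→7
A: 7→16
B: 16→27
Sum = 3+7+16+27 = 53.
Difference = 60 − 53 = 7.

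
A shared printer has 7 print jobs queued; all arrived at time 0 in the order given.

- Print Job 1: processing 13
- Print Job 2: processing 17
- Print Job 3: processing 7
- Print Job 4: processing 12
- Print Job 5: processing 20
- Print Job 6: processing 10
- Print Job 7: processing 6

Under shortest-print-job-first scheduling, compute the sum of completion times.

SPT (increasing processing time): Print Job 7 Print Job 3 Print Job 6 Print Job 4 Print Job 1 Print Job 2 Print Job 5.
Print Job 7: 0→6
Print Job 3: 6→13
Print Job 6: 13→23
Print Job 4: 23→35
Print Job 1: 35→48
Print Job 2: 48→65
Print Job 5: 65→85
Sum = 6+13+23+35+48+65+85 = 275.

275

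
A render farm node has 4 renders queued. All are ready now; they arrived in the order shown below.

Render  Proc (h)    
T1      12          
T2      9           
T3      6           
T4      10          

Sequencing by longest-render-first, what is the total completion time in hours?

LPT (decreasing processing time): T1 T4 T2 T3.
T1: 0→12
T4: 12→22
T2: 22→31
T3: 31→37
Sum = 12+22+31+37 = 102.

102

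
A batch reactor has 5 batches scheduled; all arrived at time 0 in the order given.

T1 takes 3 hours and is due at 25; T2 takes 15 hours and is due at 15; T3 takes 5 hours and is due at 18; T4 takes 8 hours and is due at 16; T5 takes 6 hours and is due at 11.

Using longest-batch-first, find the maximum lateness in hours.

18

LPT (decreasing processing time): T2 T4 T5 T3 T1.
T2: 0→15, due 15, lateness 0
T4: 15→23, due 16, lateness 7
T5: 23→29, due 11, lateness 18
T3: 29→34, due 18, lateness 16
T1: 34→37, due 25, lateness 12
Maximum = 18.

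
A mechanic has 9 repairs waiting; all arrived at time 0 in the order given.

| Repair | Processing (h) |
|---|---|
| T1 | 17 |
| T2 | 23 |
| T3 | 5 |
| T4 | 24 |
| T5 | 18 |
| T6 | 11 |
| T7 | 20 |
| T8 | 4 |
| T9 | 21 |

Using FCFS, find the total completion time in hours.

739

FIFO (arrival order): T1 T2 T3 T4 T5 T6 T7 T8 T9.
T1: 0→17
T2: 17→40
T3: 40→45
T4: 45→69
T5: 69→87
T6: 87→98
T7: 98→118
T8: 118→122
T9: 122→143
Sum = 17+40+45+69+87+98+118+122+143 = 739.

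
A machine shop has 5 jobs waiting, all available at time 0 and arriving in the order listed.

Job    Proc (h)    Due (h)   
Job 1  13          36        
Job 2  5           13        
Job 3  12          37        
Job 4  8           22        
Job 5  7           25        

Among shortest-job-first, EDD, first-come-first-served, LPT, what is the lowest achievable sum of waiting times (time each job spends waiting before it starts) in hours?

69

SPT (increasing processing time): Job 2 Job 5 Job 4 Job 3 Job 1.
Job 2: waits 0, runs 0→5
Job 5: waits 5, runs 5→12
Job 4: waits 12, runs 12→20
Job 3: waits 20, runs 20→32
Job 1: waits 32, runs 32→45
Sum = 0+5+12+20+32 = 69.
EDD (increasing due date): Job 2 Job 4 Job 5 Job 1 Job 3.
Job 2: waits 0, runs 0→5
Job 4: waits 5, runs 5→13
Job 5: waits 13, runs 13→20
Job 1: waits 20, runs 20→33
Job 3: waits 33, runs 33→45
Sum = 0+5+13+20+33 = 71.
FIFO (arrival order): Job 1 Job 2 Job 3 Job 4 Job 5.
Job 1: waits 0, runs 0→13
Job 2: waits 13, runs 13→18
Job 3: waits 18, runs 18→30
Job 4: waits 30, runs 30→38
Job 5: waits 38, runs 38→45
Sum = 0+13+18+30+38 = 99.
LPT (decreasing processing time): Job 1 Job 3 Job 4 Job 5 Job 2.
Job 1: waits 0, runs 0→13
Job 3: waits 13, runs 13→25
Job 4: waits 25, runs 25→33
Job 5: waits 33, runs 33→40
Job 2: waits 40, runs 40→45
Sum = 0+13+25+33+40 = 111.
SPT 69, EDD 71, FIFO 99, LPT 111 → minimum 69.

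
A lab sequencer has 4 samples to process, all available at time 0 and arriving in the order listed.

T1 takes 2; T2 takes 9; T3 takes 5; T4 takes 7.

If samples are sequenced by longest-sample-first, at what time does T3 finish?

21

LPT (decreasing processing time): T2 T4 T3 T1.
T2: 0→9
T4: 9→16
T3: 16→21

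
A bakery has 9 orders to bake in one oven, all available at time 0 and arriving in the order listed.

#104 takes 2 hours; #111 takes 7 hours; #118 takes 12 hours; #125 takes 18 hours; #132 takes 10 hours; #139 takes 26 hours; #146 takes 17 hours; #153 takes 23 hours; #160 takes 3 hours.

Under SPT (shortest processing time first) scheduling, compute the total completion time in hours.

405

SPT (increasing processing time): #104 #160 #111 #132 #118 #146 #125 #153 #139.
#104: 0→2
#160: 2→5
#111: 5→12
#132: 12→22
#118: 22→34
#146: 34→51
#125: 51→69
#153: 69→92
#139: 92→118
Sum = 2+5+12+22+34+51+69+92+118 = 405.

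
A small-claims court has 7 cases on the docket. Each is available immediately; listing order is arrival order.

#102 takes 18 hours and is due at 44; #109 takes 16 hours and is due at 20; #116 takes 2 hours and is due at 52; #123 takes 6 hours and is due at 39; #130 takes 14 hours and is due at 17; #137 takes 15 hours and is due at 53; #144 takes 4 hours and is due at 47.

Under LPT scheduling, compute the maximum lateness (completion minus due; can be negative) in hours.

LPT (decreasing processing time): #102 #109 #137 #130 #123 #144 #116.
#102: 0→18, due 44, lateness -26
#109: 18→34, due 20, lateness 14
#137: 34→49, due 53, lateness -4
#130: 49→63, due 17, lateness 46
#123: 63→69, due 39, lateness 30
#144: 69→73, due 47, lateness 26
#116: 73→75, due 52, lateness 23
Maximum = 46.

46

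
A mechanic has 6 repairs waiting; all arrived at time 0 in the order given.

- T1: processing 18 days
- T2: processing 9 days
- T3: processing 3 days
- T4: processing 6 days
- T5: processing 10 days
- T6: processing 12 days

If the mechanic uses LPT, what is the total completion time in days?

LPT (decreasing processing time): T1 T6 T5 T2 T4 T3.
T1: 0→18
T6: 18→30
T5: 30→40
T2: 40→49
T4: 49→55
T3: 55→58
Sum = 18+30+40+49+55+58 = 250.

250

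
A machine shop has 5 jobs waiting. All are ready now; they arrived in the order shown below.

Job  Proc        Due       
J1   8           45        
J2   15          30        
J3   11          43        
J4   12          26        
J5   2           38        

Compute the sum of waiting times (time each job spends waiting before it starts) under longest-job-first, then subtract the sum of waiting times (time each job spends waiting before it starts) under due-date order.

LPT (decreasing processing time): J2 J4 J3 J1 J5.
J2: waits 0, runs 0→15
J4: waits 15, runs 15→27
J3: waits 27, runs 27→38
J1: waits 38, runs 38→46
J5: waits 46, runs 46→48
Sum = 0+15+27+38+46 = 126.
EDD (increasing due date): J4 J2 J5 J3 J1.
J4: waits 0, runs 0→12
J2: waits 12, runs 12→27
J5: waits 27, runs 27→29
J3: waits 29, runs 29→40
J1: waits 40, runs 40→48
Sum = 0+12+27+29+40 = 108.
Difference = 126 − 108 = 18.

18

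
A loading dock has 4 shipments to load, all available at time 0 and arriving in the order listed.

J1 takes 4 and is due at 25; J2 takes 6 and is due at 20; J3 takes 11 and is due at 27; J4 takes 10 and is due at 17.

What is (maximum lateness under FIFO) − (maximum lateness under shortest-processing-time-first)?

FIFO (arrival order): J1 J2 J3 J4.
J1: 0→4, due 25, lateness -21
J2: 4→10, due 20, lateness -10
J3: 10→21, due 27, lateness -6
J4: 21→31, due 17, lateness 14
Maximum = 14.
SPT (increasing processing time): J1 J2 J4 J3.
J1: 0→4, due 25, lateness -21
J2: 4→10, due 20, lateness -10
J4: 10→20, due 17, lateness 3
J3: 20→31, due 27, lateness 4
Maximum = 4.
Difference = 14 − 4 = 10.

10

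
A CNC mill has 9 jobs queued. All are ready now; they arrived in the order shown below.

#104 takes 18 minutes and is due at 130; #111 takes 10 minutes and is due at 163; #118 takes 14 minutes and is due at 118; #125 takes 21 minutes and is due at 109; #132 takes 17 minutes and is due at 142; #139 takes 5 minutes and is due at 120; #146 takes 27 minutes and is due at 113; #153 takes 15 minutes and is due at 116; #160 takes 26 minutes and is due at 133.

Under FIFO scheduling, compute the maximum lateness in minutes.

FIFO (arrival order): #104 #111 #118 #125 #132 #139 #146 #153 #160.
#104: 0→18, due 130, lateness -112
#111: 18→28, due 163, lateness -135
#118: 28→42, due 118, lateness -76
#125: 42→63, due 109, lateness -46
#132: 63→80, due 142, lateness -62
#139: 80→85, due 120, lateness -35
#146: 85→112, due 113, lateness -1
#153: 112→127, due 116, lateness 11
#160: 127→153, due 133, lateness 20
Maximum = 20.

20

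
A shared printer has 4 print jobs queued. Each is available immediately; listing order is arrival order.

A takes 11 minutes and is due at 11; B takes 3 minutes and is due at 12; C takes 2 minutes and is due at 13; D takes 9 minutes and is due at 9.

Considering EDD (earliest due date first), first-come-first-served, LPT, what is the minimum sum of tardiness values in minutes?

EDD (increasing due date): D A B C.
D: 0→9, due 9, tardiness 0
A: 9→20, due 11, tardiness 9
B: 20→23, due 12, tardiness 11
C: 23→25, due 13, tardiness 12
Sum = 0+9+11+12 = 32.
FIFO (arrival order): A B C D.
A: 0→11, due 11, tardiness 0
B: 11→14, due 12, tardiness 2
C: 14→16, due 13, tardiness 3
D: 16→25, due 9, tardiness 16
Sum = 0+2+3+16 = 21.
LPT (decreasing processing time): A D B C.
A: 0→11, due 11, tardiness 0
D: 11→20, due 9, tardiness 11
B: 20→23, due 12, tardiness 11
C: 23→25, due 13, tardiness 12
Sum = 0+11+11+12 = 34.
EDD 32, FIFO 21, LPT 34 → minimum 21.

21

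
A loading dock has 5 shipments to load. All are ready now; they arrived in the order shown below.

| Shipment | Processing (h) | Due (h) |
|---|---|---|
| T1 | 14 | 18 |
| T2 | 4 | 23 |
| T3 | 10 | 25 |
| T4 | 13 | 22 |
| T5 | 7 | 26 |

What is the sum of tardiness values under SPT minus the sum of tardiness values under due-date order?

-9

SPT (increasing processing time): T2 T5 T3 T4 T1.
T2: 0→4, due 23, tardiness 0
T5: 4→11, due 26, tardiness 0
T3: 11→21, due 25, tardiness 0
T4: 21→34, due 22, tardiness 12
T1: 34→48, due 18, tardiness 30
Sum = 0+0+0+12+30 = 42.
EDD (increasing due date): T1 T4 T2 T3 T5.
T1: 0→14, due 18, tardiness 0
T4: 14→27, due 22, tardiness 5
T2: 27→31, due 23, tardiness 8
T3: 31→41, due 25, tardiness 16
T5: 41→48, due 26, tardiness 22
Sum = 0+5+8+16+22 = 51.
Difference = 42 − 51 = -9.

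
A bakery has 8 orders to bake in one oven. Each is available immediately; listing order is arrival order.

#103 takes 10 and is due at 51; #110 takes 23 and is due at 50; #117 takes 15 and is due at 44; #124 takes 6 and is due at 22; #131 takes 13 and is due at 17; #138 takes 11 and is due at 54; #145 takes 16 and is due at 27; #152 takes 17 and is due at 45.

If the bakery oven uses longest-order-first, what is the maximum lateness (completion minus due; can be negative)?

LPT (decreasing processing time): #110 #152 #145 #117 #131 #138 #103 #124.
#110: 0→23, due 50, lateness -27
#152: 23→40, due 45, lateness -5
#145: 40→56, due 27, lateness 29
#117: 56→71, due 44, lateness 27
#131: 71→84, due 17, lateness 67
#138: 84→95, due 54, lateness 41
#103: 95→105, due 51, lateness 54
#124: 105→111, due 22, lateness 89
Maximum = 89.

89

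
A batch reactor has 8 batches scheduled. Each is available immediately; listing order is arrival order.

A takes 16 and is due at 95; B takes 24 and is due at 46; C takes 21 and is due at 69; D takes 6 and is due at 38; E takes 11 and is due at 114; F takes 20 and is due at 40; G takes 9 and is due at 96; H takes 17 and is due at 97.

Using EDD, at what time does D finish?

6

EDD (increasing due date): D F B C A G H E.
D: 0→6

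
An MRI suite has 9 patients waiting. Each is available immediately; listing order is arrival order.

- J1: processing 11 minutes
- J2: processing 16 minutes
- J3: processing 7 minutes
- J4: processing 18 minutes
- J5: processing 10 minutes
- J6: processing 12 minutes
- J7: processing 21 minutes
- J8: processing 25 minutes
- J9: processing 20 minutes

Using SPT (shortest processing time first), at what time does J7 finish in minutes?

115

SPT (increasing processing time): J3 J5 J1 J6 J2 J4 J9 J7 J8.
J3: 0→7
J5: 7→17
J1: 17→28
J6: 28→40
J2: 40→56
J4: 56→74
J9: 74→94
J7: 94→115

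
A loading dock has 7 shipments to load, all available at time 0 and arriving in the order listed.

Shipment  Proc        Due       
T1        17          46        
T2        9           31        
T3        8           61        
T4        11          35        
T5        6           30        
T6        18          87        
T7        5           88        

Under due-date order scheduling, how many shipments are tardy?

0

EDD (increasing due date): T5 T2 T4 T1 T3 T6 T7.
T5: 0→6, due 30, tardiness 0
T2: 6→15, due 31, tardiness 0
T4: 15→26, due 35, tardiness 0
T1: 26→43, due 46, tardiness 0
T3: 43→51, due 61, tardiness 0
T6: 51→69, due 87, tardiness 0
T7: 69→74, due 88, tardiness 0
Late shipments: 0.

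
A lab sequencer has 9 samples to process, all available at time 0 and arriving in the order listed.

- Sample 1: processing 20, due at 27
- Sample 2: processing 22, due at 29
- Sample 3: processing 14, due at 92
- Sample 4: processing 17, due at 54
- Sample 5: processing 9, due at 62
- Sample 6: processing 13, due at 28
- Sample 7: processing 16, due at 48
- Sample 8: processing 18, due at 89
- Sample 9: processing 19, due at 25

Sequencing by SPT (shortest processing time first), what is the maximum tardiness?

SPT (increasing processing time): Sample 5 Sample 6 Sample 3 Sample 7 Sample 4 Sample 8 Sample 9 Sample 1 Sample 2.
Sample 5: 0→9, due 62, tardiness 0
Sample 6: 9→22, due 28, tardiness 0
Sample 3: 22→36, due 92, tardiness 0
Sample 7: 36→52, due 48, tardiness 4
Sample 4: 52→69, due 54, tardiness 15
Sample 8: 69→87, due 89, tardiness 0
Sample 9: 87→106, due 25, tardiness 81
Sample 1: 106→126, due 27, tardiness 99
Sample 2: 126→148, due 29, tardiness 119
Maximum = 119.

119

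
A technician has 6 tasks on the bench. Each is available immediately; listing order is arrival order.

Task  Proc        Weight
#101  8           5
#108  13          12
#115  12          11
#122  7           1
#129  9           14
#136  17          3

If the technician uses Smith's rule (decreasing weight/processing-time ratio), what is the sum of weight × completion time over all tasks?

WSPT (decreasing weight/processing-time ratio): #129 #108 #115 #101 #136 #122.
#129: finishes 9, weight 14, w·C = 126
#108: finishes 22, weight 12, w·C = 264
#115: finishes 34, weight 11, w·C = 374
#101: finishes 42, weight 5, w·C = 210
#136: finishes 59, weight 3, w·C = 177
#122: finishes 66, weight 1, w·C = 66
Sum = 126+264+374+210+177+66 = 1217.

1217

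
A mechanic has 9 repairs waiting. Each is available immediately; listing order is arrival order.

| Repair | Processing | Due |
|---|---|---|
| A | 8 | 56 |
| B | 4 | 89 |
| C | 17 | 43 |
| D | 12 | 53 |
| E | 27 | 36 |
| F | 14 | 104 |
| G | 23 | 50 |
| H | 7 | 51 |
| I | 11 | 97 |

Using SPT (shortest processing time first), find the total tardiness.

SPT (increasing processing time): B H A I D F C G E.
B: 0→4, due 89, tardiness 0
H: 4→11, due 51, tardiness 0
A: 11→19, due 56, tardiness 0
I: 19→30, due 97, tardiness 0
D: 30→42, due 53, tardiness 0
F: 42→56, due 104, tardiness 0
C: 56→73, due 43, tardiness 30
G: 73→96, due 50, tardiness 46
E: 96→123, due 36, tardiness 87
Sum = 0+0+0+0+0+0+30+46+87 = 163.

163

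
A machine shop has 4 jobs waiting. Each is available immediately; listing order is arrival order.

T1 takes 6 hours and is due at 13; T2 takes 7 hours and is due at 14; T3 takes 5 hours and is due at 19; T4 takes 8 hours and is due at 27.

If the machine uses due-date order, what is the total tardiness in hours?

EDD (increasing due date): T1 T2 T3 T4.
T1: 0→6, due 13, tardiness 0
T2: 6→13, due 14, tardiness 0
T3: 13→18, due 19, tardiness 0
T4: 18→26, due 27, tardiness 0
Sum = 0+0+0+0 = 0.

0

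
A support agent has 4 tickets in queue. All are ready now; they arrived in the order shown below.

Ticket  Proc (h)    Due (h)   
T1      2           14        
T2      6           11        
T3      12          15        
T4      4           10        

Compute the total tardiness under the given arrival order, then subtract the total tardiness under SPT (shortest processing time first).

FIFO (arrival order): T1 T2 T3 T4.
T1: 0→2, due 14, tardiness 0
T2: 2→8, due 11, tardiness 0
T3: 8→20, due 15, tardiness 5
T4: 20→24, due 10, tardiness 14
Sum = 0+0+5+14 = 19.
SPT (increasing processing time): T1 T4 T2 T3.
T1: 0→2, due 14, tardiness 0
T4: 2→6, due 10, tardiness 0
T2: 6→12, due 11, tardiness 1
T3: 12→24, due 15, tardiness 9
Sum = 0+0+1+9 = 10.
Difference = 19 − 10 = 9.

9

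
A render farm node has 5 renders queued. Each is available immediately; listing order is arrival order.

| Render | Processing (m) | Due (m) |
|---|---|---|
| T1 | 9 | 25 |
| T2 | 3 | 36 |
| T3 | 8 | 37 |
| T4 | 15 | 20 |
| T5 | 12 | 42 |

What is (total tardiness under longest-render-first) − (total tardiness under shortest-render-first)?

LPT (decreasing processing time): T4 T5 T1 T3 T2.
T4: 0→15, due 20, tardiness 0
T5: 15→27, due 42, tardiness 0
T1: 27→36, due 25, tardiness 11
T3: 36→44, due 37, tardiness 7
T2: 44→47, due 36, tardiness 11
Sum = 0+0+11+7+11 = 29.
SPT (increasing processing time): T2 T3 T1 T5 T4.
T2: 0→3, due 36, tardiness 0
T3: 3→11, due 37, tardiness 0
T1: 11→20, due 25, tardiness 0
T5: 20→32, due 42, tardiness 0
T4: 32→47, due 20, tardiness 27
Sum = 0+0+0+0+27 = 27.
Difference = 29 − 27 = 2.

2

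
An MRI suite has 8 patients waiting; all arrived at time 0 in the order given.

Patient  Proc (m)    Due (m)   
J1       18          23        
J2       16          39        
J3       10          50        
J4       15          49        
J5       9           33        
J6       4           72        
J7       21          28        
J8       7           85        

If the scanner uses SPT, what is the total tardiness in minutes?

150

SPT (increasing processing time): J6 J8 J5 J3 J4 J2 J1 J7.
J6: 0→4, due 72, tardiness 0
J8: 4→11, due 85, tardiness 0
J5: 11→20, due 33, tardiness 0
J3: 20→30, due 50, tardiness 0
J4: 30→45, due 49, tardiness 0
J2: 45→61, due 39, tardiness 22
J1: 61→79, due 23, tardiness 56
J7: 79→100, due 28, tardiness 72
Sum = 0+0+0+0+0+22+56+72 = 150.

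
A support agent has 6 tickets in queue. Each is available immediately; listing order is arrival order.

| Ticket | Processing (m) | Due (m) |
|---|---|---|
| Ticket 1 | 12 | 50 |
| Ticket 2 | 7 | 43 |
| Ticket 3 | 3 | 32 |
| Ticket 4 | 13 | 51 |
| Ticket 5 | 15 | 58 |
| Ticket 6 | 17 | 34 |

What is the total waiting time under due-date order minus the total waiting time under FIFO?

EDD (increasing due date): Ticket 3 Ticket 6 Ticket 2 Ticket 1 Ticket 4 Ticket 5.
Ticket 3: waits 0, runs 0→3
Ticket 6: waits 3, runs 3→20
Ticket 2: waits 20, runs 20→27
Ticket 1: waits 27, runs 27→39
Ticket 4: waits 39, runs 39→52
Ticket 5: waits 52, runs 52→67
Sum = 0+3+20+27+39+52 = 141.
FIFO (arrival order): Ticket 1 Ticket 2 Ticket 3 Ticket 4 Ticket 5 Ticket 6.
Ticket 1: waits 0, runs 0→12
Ticket 2: waits 12, runs 12→19
Ticket 3: waits 19, runs 19→22
Ticket 4: waits 22, runs 22→35
Ticket 5: waits 35, runs 35→50
Ticket 6: waits 50, runs 50→67
Sum = 0+12+19+22+35+50 = 138.
Difference = 141 − 138 = 3.

3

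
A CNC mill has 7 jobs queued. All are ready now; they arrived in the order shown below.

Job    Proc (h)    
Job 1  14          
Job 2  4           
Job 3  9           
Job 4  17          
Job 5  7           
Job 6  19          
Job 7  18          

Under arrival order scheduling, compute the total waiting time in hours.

FIFO (arrival order): Job 1 Job 2 Job 3 Job 4 Job 5 Job 6 Job 7.
Job 1: waits 0, runs 0→14
Job 2: waits 14, runs 14→18
Job 3: waits 18, runs 18→27
Job 4: waits 27, runs 27→44
Job 5: waits 44, runs 44→51
Job 6: waits 51, runs 51→70
Job 7: waits 70, runs 70→88
Sum = 0+14+18+27+44+51+70 = 224.

224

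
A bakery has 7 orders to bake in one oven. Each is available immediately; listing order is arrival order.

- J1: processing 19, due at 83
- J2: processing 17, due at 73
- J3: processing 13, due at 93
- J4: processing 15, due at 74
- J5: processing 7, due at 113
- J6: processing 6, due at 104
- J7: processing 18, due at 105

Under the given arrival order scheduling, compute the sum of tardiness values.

FIFO (arrival order): J1 J2 J3 J4 J5 J6 J7.
J1: 0→19, due 83, tardiness 0
J2: 19→36, due 73, tardiness 0
J3: 36→49, due 93, tardiness 0
J4: 49→64, due 74, tardiness 0
J5: 64→71, due 113, tardiness 0
J6: 71→77, due 104, tardiness 0
J7: 77→95, due 105, tardiness 0
Sum = 0+0+0+0+0+0+0 = 0.

0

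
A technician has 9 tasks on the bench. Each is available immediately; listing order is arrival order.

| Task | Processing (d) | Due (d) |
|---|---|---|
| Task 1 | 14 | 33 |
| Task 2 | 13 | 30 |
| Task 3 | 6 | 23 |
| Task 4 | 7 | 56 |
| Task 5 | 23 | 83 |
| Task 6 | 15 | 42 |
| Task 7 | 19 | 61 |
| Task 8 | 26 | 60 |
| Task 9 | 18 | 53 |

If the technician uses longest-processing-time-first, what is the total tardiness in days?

LPT (decreasing processing time): Task 8 Task 5 Task 7 Task 9 Task 6 Task 1 Task 2 Task 4 Task 3.
Task 8: 0→26, due 60, tardiness 0
Task 5: 26→49, due 83, tardiness 0
Task 7: 49→68, due 61, tardiness 7
Task 9: 68→86, due 53, tardiness 33
Task 6: 86→101, due 42, tardiness 59
Task 1: 101→115, due 33, tardiness 82
Task 2: 115→128, due 30, tardiness 98
Task 4: 128→135, due 56, tardiness 79
Task 3: 135→141, due 23, tardiness 118
Sum = 0+0+7+33+59+82+98+79+118 = 476.

476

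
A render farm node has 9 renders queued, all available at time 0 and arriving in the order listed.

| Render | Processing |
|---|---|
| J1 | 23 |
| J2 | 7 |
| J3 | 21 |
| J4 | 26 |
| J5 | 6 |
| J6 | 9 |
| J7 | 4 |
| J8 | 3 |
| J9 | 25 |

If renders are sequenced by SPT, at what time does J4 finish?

SPT (increasing processing time): J8 J7 J5 J2 J6 J3 J1 J9 J4.
J8: 0→3
J7: 3→7
J5: 7→13
J2: 13→20
J6: 20→29
J3: 29→50
J1: 50→73
J9: 73→98
J4: 98→124

124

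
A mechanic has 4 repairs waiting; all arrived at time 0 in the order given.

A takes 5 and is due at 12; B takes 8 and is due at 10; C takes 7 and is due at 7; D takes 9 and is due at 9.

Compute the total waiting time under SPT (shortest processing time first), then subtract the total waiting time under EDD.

SPT (increasing processing time): A C B D.
A: waits 0, runs 0→5
C: waits 5, runs 5→12
B: waits 12, runs 12→20
D: waits 20, runs 20→29
Sum = 0+5+12+20 = 37.
EDD (increasing due date): C D B A.
C: waits 0, runs 0→7
D: waits 7, runs 7→16
B: waits 16, runs 16→24
A: waits 24, runs 24→29
Sum = 0+7+16+24 = 47.
Difference = 37 − 47 = -10.

-10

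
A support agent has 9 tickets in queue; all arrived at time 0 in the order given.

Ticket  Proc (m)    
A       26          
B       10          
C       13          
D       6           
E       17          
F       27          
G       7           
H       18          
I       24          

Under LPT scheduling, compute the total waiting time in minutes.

LPT (decreasing processing time): F A I H E C B G D.
F: waits 0, runs 0→27
A: waits 27, runs 27→53
I: waits 53, runs 53→77
H: waits 77, runs 77→95
E: waits 95, runs 95→112
C: waits 112, runs 112→125
B: waits 125, runs 125→135
G: waits 135, runs 135→142
D: waits 142, runs 142→148
Sum = 0+27+53+77+95+112+125+135+142 = 766.

766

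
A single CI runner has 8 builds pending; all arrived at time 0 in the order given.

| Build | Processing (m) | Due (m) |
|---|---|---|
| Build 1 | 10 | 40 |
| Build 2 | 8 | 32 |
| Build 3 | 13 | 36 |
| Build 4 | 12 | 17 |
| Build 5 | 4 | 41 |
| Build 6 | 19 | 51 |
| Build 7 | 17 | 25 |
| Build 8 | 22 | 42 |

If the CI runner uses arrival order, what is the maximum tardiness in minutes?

FIFO (arrival order): Build 1 Build 2 Build 3 Build 4 Build 5 Build 6 Build 7 Build 8.
Build 1: 0→10, due 40, tardiness 0
Build 2: 10→18, due 32, tardiness 0
Build 3: 18→31, due 36, tardiness 0
Build 4: 31→43, due 17, tardiness 26
Build 5: 43→47, due 41, tardiness 6
Build 6: 47→66, due 51, tardiness 15
Build 7: 66→83, due 25, tardiness 58
Build 8: 83→105, due 42, tardiness 63
Maximum = 63.

63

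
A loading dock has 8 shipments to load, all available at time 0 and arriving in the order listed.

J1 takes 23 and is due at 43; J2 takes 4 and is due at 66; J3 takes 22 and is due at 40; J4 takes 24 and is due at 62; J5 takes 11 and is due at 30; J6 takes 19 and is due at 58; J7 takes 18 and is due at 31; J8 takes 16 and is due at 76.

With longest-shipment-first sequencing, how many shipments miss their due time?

LPT (decreasing processing time): J4 J1 J3 J6 J7 J8 J5 J2.
J4: 0→24, due 62, tardiness 0
J1: 24→47, due 43, tardiness 4
J3: 47→69, due 40, tardiness 29
J6: 69→88, due 58, tardiness 30
J7: 88→106, due 31, tardiness 75
J8: 106→122, due 76, tardiness 46
J5: 122→133, due 30, tardiness 103
J2: 133→137, due 66, tardiness 71
Late shipments: 7.

7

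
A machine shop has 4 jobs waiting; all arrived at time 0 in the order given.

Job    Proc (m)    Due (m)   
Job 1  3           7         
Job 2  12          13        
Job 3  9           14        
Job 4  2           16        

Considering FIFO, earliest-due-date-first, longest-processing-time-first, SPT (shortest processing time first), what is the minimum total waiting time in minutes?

21

FIFO (arrival order): Job 1 Job 2 Job 3 Job 4.
Job 1: waits 0, runs 0→3
Job 2: waits 3, runs 3→15
Job 3: waits 15, runs 15→24
Job 4: waits 24, runs 24→26
Sum = 0+3+15+24 = 42.
EDD (increasing due date): Job 1 Job 2 Job 3 Job 4.
Job 1: waits 0, runs 0→3
Job 2: waits 3, runs 3→15
Job 3: waits 15, runs 15→24
Job 4: waits 24, runs 24→26
Sum = 0+3+15+24 = 42.
LPT (decreasing processing time): Job 2 Job 3 Job 1 Job 4.
Job 2: waits 0, runs 0→12
Job 3: waits 12, runs 12→21
Job 1: waits 21, runs 21→24
Job 4: waits 24, runs 24→26
Sum = 0+12+21+24 = 57.
SPT (increasing processing time): Job 4 Job 1 Job 3 Job 2.
Job 4: waits 0, runs 0→2
Job 1: waits 2, runs 2→5
Job 3: waits 5, runs 5→14
Job 2: waits 14, runs 14→26
Sum = 0+2+5+14 = 21.
FIFO 42, EDD 42, LPT 57, SPT 21 → minimum 21.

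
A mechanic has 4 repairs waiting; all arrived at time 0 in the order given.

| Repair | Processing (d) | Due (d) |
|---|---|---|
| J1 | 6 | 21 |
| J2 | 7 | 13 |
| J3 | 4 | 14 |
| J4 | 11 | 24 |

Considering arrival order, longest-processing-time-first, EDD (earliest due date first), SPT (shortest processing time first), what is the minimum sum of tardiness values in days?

4

FIFO (arrival order): J1 J2 J3 J4.
J1: 0→6, due 21, tardiness 0
J2: 6→13, due 13, tardiness 0
J3: 13→17, due 14, tardiness 3
J4: 17→28, due 24, tardiness 4
Sum = 0+0+3+4 = 7.
LPT (decreasing processing time): J4 J2 J1 J3.
J4: 0→11, due 24, tardiness 0
J2: 11→18, due 13, tardiness 5
J1: 18→24, due 21, tardiness 3
J3: 24→28, due 14, tardiness 14
Sum = 0+5+3+14 = 22.
EDD (increasing due date): J2 J3 J1 J4.
J2: 0→7, due 13, tardiness 0
J3: 7→11, due 14, tardiness 0
J1: 11→17, due 21, tardiness 0
J4: 17→28, due 24, tardiness 4
Sum = 0+0+0+4 = 4.
SPT (increasing processing time): J3 J1 J2 J4.
J3: 0→4, due 14, tardiness 0
J1: 4→10, due 21, tardiness 0
J2: 10→17, due 13, tardiness 4
J4: 17→28, due 24, tardiness 4
Sum = 0+0+4+4 = 8.
FIFO 7, LPT 22, EDD 4, SPT 8 → minimum 4.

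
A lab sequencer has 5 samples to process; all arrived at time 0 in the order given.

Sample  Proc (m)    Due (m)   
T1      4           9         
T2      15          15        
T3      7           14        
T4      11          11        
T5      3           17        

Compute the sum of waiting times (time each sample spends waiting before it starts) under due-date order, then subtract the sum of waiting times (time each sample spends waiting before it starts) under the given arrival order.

-8

EDD (increasing due date): T1 T4 T3 T2 T5.
T1: waits 0, runs 0→4
T4: waits 4, runs 4→15
T3: waits 15, runs 15→22
T2: waits 22, runs 22→37
T5: waits 37, runs 37→40
Sum = 0+4+15+22+37 = 78.
FIFO (arrival order): T1 T2 T3 T4 T5.
T1: waits 0, runs 0→4
T2: waits 4, runs 4→19
T3: waits 19, runs 19→26
T4: waits 26, runs 26→37
T5: waits 37, runs 37→40
Sum = 0+4+19+26+37 = 86.
Difference = 78 − 86 = -8.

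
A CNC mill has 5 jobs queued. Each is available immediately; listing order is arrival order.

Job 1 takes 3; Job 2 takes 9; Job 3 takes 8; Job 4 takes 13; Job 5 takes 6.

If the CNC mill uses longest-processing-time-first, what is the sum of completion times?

140

LPT (decreasing processing time): Job 4 Job 2 Job 3 Job 5 Job 1.
Job 4: 0→13
Job 2: 13→22
Job 3: 22→30
Job 5: 30→36
Job 1: 36→39
Sum = 13+22+30+36+39 = 140.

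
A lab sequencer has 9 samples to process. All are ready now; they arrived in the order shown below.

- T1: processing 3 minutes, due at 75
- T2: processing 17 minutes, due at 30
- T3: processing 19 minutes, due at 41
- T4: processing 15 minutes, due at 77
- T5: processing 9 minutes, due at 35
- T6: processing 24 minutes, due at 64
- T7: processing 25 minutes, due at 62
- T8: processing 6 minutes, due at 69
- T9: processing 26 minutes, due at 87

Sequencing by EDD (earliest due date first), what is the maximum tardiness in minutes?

57

EDD (increasing due date): T2 T5 T3 T7 T6 T8 T1 T4 T9.
T2: 0→17, due 30, tardiness 0
T5: 17→26, due 35, tardiness 0
T3: 26→45, due 41, tardiness 4
T7: 45→70, due 62, tardiness 8
T6: 70→94, due 64, tardiness 30
T8: 94→100, due 69, tardiness 31
T1: 100→103, due 75, tardiness 28
T4: 103→118, due 77, tardiness 41
T9: 118→144, due 87, tardiness 57
Maximum = 57.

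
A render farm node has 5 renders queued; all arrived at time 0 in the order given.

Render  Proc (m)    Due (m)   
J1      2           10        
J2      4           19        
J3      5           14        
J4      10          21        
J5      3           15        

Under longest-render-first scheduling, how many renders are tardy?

LPT (decreasing processing time): J4 J3 J2 J5 J1.
J4: 0→10, due 21, tardiness 0
J3: 10→15, due 14, tardiness 1
J2: 15→19, due 19, tardiness 0
J5: 19→22, due 15, tardiness 7
J1: 22→24, due 10, tardiness 14
Late renders: 3.

3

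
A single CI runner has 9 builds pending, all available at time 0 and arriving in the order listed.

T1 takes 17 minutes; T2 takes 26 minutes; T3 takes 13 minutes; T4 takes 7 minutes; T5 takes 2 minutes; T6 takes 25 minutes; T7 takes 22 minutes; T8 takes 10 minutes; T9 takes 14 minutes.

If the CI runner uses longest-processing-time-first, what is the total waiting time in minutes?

LPT (decreasing processing time): T2 T6 T7 T1 T9 T3 T8 T4 T5.
T2: waits 0, runs 0→26
T6: waits 26, runs 26→51
T7: waits 51, runs 51→73
T1: waits 73, runs 73→90
T9: waits 90, runs 90→104
T3: waits 104, runs 104→117
T8: waits 117, runs 117→127
T4: waits 127, runs 127→134
T5: waits 134, runs 134→136
Sum = 0+26+51+73+90+104+117+127+134 = 722.

722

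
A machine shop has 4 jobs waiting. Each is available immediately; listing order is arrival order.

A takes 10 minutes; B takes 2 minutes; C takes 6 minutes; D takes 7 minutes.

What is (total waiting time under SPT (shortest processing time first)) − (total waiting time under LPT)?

-25

SPT (increasing processing time): B C D A.
B: waits 0, runs 0→2
C: waits 2, runs 2→8
D: waits 8, runs 8→15
A: waits 15, runs 15→25
Sum = 0+2+8+15 = 25.
LPT (decreasing processing time): A D C B.
A: waits 0, runs 0→10
D: waits 10, runs 10→17
C: waits 17, runs 17→23
B: waits 23, runs 23→25
Sum = 0+10+17+23 = 50.
Difference = 25 − 50 = -25.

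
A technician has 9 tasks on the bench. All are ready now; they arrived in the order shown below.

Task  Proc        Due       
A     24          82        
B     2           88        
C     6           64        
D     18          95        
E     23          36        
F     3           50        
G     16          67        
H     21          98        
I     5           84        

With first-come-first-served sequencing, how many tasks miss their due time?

FIFO (arrival order): A B C D E F G H I.
A: 0→24, due 82, tardiness 0
B: 24→26, due 88, tardiness 0
C: 26→32, due 64, tardiness 0
D: 32→50, due 95, tardiness 0
E: 50→73, due 36, tardiness 37
F: 73→76, due 50, tardiness 26
G: 76→92, due 67, tardiness 25
H: 92→113, due 98, tardiness 15
I: 113→118, due 84, tardiness 34
Late tasks: 5.

5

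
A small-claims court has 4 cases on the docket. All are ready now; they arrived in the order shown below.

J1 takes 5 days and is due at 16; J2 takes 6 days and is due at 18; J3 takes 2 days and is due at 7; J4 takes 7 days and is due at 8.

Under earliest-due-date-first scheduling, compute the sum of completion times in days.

EDD (increasing due date): J3 J4 J1 J2.
J3: 0→2
J4: 2→9
J1: 9→14
J2: 14→20
Sum = 2+9+14+20 = 45.

45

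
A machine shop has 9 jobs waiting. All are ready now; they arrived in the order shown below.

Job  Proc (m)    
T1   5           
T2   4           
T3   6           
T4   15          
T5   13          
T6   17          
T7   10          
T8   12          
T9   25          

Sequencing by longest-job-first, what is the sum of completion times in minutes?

LPT (decreasing processing time): T9 T6 T4 T5 T8 T7 T3 T1 T2.
T9: 0→25
T6: 25→42
T4: 42→57
T5: 57→70
T8: 70→82
T7: 82→92
T3: 92→98
T1: 98→103
T2: 103→107
Sum = 25+42+57+70+82+92+98+103+107 = 676.

676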